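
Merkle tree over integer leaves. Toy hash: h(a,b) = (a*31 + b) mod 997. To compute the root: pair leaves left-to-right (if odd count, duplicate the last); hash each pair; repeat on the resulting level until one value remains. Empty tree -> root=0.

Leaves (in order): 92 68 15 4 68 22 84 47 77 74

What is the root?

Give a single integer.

L0: [92, 68, 15, 4, 68, 22, 84, 47, 77, 74]
L1: h(92,68)=(92*31+68)%997=926 h(15,4)=(15*31+4)%997=469 h(68,22)=(68*31+22)%997=136 h(84,47)=(84*31+47)%997=657 h(77,74)=(77*31+74)%997=467 -> [926, 469, 136, 657, 467]
L2: h(926,469)=(926*31+469)%997=262 h(136,657)=(136*31+657)%997=885 h(467,467)=(467*31+467)%997=986 -> [262, 885, 986]
L3: h(262,885)=(262*31+885)%997=34 h(986,986)=(986*31+986)%997=645 -> [34, 645]
L4: h(34,645)=(34*31+645)%997=702 -> [702]

Answer: 702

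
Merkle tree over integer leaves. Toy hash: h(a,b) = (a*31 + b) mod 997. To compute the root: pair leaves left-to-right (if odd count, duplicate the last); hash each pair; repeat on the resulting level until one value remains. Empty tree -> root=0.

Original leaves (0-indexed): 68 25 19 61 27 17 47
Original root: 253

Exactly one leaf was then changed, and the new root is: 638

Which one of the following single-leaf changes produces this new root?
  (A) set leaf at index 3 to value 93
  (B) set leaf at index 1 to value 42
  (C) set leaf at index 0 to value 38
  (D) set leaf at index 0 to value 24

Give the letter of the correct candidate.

Answer: B

Derivation:
Original leaves: [68, 25, 19, 61, 27, 17, 47]
Target new root: 638
Try each candidate change and compute the resulting root:
Candidate A: set leaf[3] = 93 -> leaves = [68, 25, 19, 93, 27, 17, 47]
  L0: [68, 25, 19, 93, 27, 17, 47]
  L1: h(68,25)=(68*31+25)%997=139 h(19,93)=(19*31+93)%997=682 h(27,17)=(27*31+17)%997=854 h(47,47)=(47*31+47)%997=507 -> [139, 682, 854, 507]
  L2: h(139,682)=(139*31+682)%997=6 h(854,507)=(854*31+507)%997=62 -> [6, 62]
  L3: h(6,62)=(6*31+62)%997=248 -> [248]
  root = 248 != target 638
Candidate B: set leaf[1] = 42 -> leaves = [68, 42, 19, 61, 27, 17, 47]
  L0: [68, 42, 19, 61, 27, 17, 47]
  L1: h(68,42)=(68*31+42)%997=156 h(19,61)=(19*31+61)%997=650 h(27,17)=(27*31+17)%997=854 h(47,47)=(47*31+47)%997=507 -> [156, 650, 854, 507]
  L2: h(156,650)=(156*31+650)%997=501 h(854,507)=(854*31+507)%997=62 -> [501, 62]
  L3: h(501,62)=(501*31+62)%997=638 -> [638]
  root = 638 == target 638  ** MATCH **
Candidate C: set leaf[0] = 38 -> leaves = [38, 25, 19, 61, 27, 17, 47]
  L0: [38, 25, 19, 61, 27, 17, 47]
  L1: h(38,25)=(38*31+25)%997=206 h(19,61)=(19*31+61)%997=650 h(27,17)=(27*31+17)%997=854 h(47,47)=(47*31+47)%997=507 -> [206, 650, 854, 507]
  L2: h(206,650)=(206*31+650)%997=57 h(854,507)=(854*31+507)%997=62 -> [57, 62]
  L3: h(57,62)=(57*31+62)%997=832 -> [832]
  root = 832 != target 638
Candidate D: set leaf[0] = 24 -> leaves = [24, 25, 19, 61, 27, 17, 47]
  L0: [24, 25, 19, 61, 27, 17, 47]
  L1: h(24,25)=(24*31+25)%997=769 h(19,61)=(19*31+61)%997=650 h(27,17)=(27*31+17)%997=854 h(47,47)=(47*31+47)%997=507 -> [769, 650, 854, 507]
  L2: h(769,650)=(769*31+650)%997=561 h(854,507)=(854*31+507)%997=62 -> [561, 62]
  L3: h(561,62)=(561*31+62)%997=504 -> [504]
  root = 504 != target 638
Candidate B produces the target root.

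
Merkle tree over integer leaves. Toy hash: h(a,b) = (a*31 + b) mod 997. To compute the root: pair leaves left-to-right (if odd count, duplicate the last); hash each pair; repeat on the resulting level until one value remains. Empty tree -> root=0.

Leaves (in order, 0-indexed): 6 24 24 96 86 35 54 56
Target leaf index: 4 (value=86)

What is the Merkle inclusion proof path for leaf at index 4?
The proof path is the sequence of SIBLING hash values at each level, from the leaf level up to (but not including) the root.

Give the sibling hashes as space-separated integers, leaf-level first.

L0 (leaves): [6, 24, 24, 96, 86, 35, 54, 56], target index=4
L1: h(6,24)=(6*31+24)%997=210 [pair 0] h(24,96)=(24*31+96)%997=840 [pair 1] h(86,35)=(86*31+35)%997=707 [pair 2] h(54,56)=(54*31+56)%997=733 [pair 3] -> [210, 840, 707, 733]
  Sibling for proof at L0: 35
L2: h(210,840)=(210*31+840)%997=371 [pair 0] h(707,733)=(707*31+733)%997=716 [pair 1] -> [371, 716]
  Sibling for proof at L1: 733
L3: h(371,716)=(371*31+716)%997=253 [pair 0] -> [253]
  Sibling for proof at L2: 371
Root: 253
Proof path (sibling hashes from leaf to root): [35, 733, 371]

Answer: 35 733 371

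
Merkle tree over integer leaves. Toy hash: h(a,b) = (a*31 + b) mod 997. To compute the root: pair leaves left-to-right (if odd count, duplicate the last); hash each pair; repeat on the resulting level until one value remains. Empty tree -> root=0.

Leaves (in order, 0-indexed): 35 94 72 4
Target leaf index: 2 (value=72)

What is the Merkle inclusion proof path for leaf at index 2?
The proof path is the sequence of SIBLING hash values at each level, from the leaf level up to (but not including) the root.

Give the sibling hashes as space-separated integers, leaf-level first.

L0 (leaves): [35, 94, 72, 4], target index=2
L1: h(35,94)=(35*31+94)%997=182 [pair 0] h(72,4)=(72*31+4)%997=242 [pair 1] -> [182, 242]
  Sibling for proof at L0: 4
L2: h(182,242)=(182*31+242)%997=899 [pair 0] -> [899]
  Sibling for proof at L1: 182
Root: 899
Proof path (sibling hashes from leaf to root): [4, 182]

Answer: 4 182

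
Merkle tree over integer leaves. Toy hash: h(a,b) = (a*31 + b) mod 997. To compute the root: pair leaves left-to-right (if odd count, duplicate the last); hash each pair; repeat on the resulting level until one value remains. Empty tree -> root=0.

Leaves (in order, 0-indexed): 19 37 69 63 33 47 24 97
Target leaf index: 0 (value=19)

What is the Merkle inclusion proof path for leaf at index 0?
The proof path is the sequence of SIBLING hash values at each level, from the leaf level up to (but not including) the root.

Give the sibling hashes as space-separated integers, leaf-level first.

L0 (leaves): [19, 37, 69, 63, 33, 47, 24, 97], target index=0
L1: h(19,37)=(19*31+37)%997=626 [pair 0] h(69,63)=(69*31+63)%997=208 [pair 1] h(33,47)=(33*31+47)%997=73 [pair 2] h(24,97)=(24*31+97)%997=841 [pair 3] -> [626, 208, 73, 841]
  Sibling for proof at L0: 37
L2: h(626,208)=(626*31+208)%997=671 [pair 0] h(73,841)=(73*31+841)%997=113 [pair 1] -> [671, 113]
  Sibling for proof at L1: 208
L3: h(671,113)=(671*31+113)%997=974 [pair 0] -> [974]
  Sibling for proof at L2: 113
Root: 974
Proof path (sibling hashes from leaf to root): [37, 208, 113]

Answer: 37 208 113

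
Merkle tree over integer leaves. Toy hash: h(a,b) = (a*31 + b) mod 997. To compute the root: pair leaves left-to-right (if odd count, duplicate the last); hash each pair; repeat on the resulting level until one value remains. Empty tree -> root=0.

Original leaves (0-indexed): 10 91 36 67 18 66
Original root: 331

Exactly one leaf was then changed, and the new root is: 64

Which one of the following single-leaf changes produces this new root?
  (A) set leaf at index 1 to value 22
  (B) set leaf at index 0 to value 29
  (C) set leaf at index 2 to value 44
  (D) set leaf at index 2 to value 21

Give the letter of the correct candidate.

Original leaves: [10, 91, 36, 67, 18, 66]
Target new root: 64
Try each candidate change and compute the resulting root:
Candidate A: set leaf[1] = 22 -> leaves = [10, 22, 36, 67, 18, 66]
  L0: [10, 22, 36, 67, 18, 66]
  L1: h(10,22)=(10*31+22)%997=332 h(36,67)=(36*31+67)%997=186 h(18,66)=(18*31+66)%997=624 -> [332, 186, 624]
  L2: h(332,186)=(332*31+186)%997=508 h(624,624)=(624*31+624)%997=28 -> [508, 28]
  L3: h(508,28)=(508*31+28)%997=821 -> [821]
  root = 821 != target 64
Candidate B: set leaf[0] = 29 -> leaves = [29, 91, 36, 67, 18, 66]
  L0: [29, 91, 36, 67, 18, 66]
  L1: h(29,91)=(29*31+91)%997=990 h(36,67)=(36*31+67)%997=186 h(18,66)=(18*31+66)%997=624 -> [990, 186, 624]
  L2: h(990,186)=(990*31+186)%997=966 h(624,624)=(624*31+624)%997=28 -> [966, 28]
  L3: h(966,28)=(966*31+28)%997=64 -> [64]
  root = 64 == target 64  ** MATCH **
Candidate C: set leaf[2] = 44 -> leaves = [10, 91, 44, 67, 18, 66]
  L0: [10, 91, 44, 67, 18, 66]
  L1: h(10,91)=(10*31+91)%997=401 h(44,67)=(44*31+67)%997=434 h(18,66)=(18*31+66)%997=624 -> [401, 434, 624]
  L2: h(401,434)=(401*31+434)%997=901 h(624,624)=(624*31+624)%997=28 -> [901, 28]
  L3: h(901,28)=(901*31+28)%997=43 -> [43]
  root = 43 != target 64
Candidate D: set leaf[2] = 21 -> leaves = [10, 91, 21, 67, 18, 66]
  L0: [10, 91, 21, 67, 18, 66]
  L1: h(10,91)=(10*31+91)%997=401 h(21,67)=(21*31+67)%997=718 h(18,66)=(18*31+66)%997=624 -> [401, 718, 624]
  L2: h(401,718)=(401*31+718)%997=188 h(624,624)=(624*31+624)%997=28 -> [188, 28]
  L3: h(188,28)=(188*31+28)%997=871 -> [871]
  root = 871 != target 64
Candidate B produces the target root.

Answer: B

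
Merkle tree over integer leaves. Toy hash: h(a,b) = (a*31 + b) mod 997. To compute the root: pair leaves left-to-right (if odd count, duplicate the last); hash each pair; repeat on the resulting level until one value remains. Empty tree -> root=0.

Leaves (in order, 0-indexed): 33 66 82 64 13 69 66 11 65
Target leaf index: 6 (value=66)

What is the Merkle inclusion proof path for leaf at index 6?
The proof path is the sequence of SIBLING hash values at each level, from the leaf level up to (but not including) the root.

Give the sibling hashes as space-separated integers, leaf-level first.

L0 (leaves): [33, 66, 82, 64, 13, 69, 66, 11, 65], target index=6
L1: h(33,66)=(33*31+66)%997=92 [pair 0] h(82,64)=(82*31+64)%997=612 [pair 1] h(13,69)=(13*31+69)%997=472 [pair 2] h(66,11)=(66*31+11)%997=63 [pair 3] h(65,65)=(65*31+65)%997=86 [pair 4] -> [92, 612, 472, 63, 86]
  Sibling for proof at L0: 11
L2: h(92,612)=(92*31+612)%997=473 [pair 0] h(472,63)=(472*31+63)%997=737 [pair 1] h(86,86)=(86*31+86)%997=758 [pair 2] -> [473, 737, 758]
  Sibling for proof at L1: 472
L3: h(473,737)=(473*31+737)%997=445 [pair 0] h(758,758)=(758*31+758)%997=328 [pair 1] -> [445, 328]
  Sibling for proof at L2: 473
L4: h(445,328)=(445*31+328)%997=165 [pair 0] -> [165]
  Sibling for proof at L3: 328
Root: 165
Proof path (sibling hashes from leaf to root): [11, 472, 473, 328]

Answer: 11 472 473 328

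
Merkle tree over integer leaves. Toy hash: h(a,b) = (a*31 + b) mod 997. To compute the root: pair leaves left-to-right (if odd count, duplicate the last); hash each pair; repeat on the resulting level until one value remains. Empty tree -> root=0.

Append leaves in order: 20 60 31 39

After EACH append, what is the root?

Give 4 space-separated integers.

After append 20 (leaves=[20]):
  L0: [20]
  root=20
After append 60 (leaves=[20, 60]):
  L0: [20, 60]
  L1: h(20,60)=(20*31+60)%997=680 -> [680]
  root=680
After append 31 (leaves=[20, 60, 31]):
  L0: [20, 60, 31]
  L1: h(20,60)=(20*31+60)%997=680 h(31,31)=(31*31+31)%997=992 -> [680, 992]
  L2: h(680,992)=(680*31+992)%997=138 -> [138]
  root=138
After append 39 (leaves=[20, 60, 31, 39]):
  L0: [20, 60, 31, 39]
  L1: h(20,60)=(20*31+60)%997=680 h(31,39)=(31*31+39)%997=3 -> [680, 3]
  L2: h(680,3)=(680*31+3)%997=146 -> [146]
  root=146

Answer: 20 680 138 146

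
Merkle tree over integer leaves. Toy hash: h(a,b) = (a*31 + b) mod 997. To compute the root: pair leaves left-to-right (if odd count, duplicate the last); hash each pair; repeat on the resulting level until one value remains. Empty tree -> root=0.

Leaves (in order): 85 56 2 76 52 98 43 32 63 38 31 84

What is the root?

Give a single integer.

Answer: 77

Derivation:
L0: [85, 56, 2, 76, 52, 98, 43, 32, 63, 38, 31, 84]
L1: h(85,56)=(85*31+56)%997=697 h(2,76)=(2*31+76)%997=138 h(52,98)=(52*31+98)%997=713 h(43,32)=(43*31+32)%997=368 h(63,38)=(63*31+38)%997=994 h(31,84)=(31*31+84)%997=48 -> [697, 138, 713, 368, 994, 48]
L2: h(697,138)=(697*31+138)%997=808 h(713,368)=(713*31+368)%997=537 h(994,48)=(994*31+48)%997=952 -> [808, 537, 952]
L3: h(808,537)=(808*31+537)%997=660 h(952,952)=(952*31+952)%997=554 -> [660, 554]
L4: h(660,554)=(660*31+554)%997=77 -> [77]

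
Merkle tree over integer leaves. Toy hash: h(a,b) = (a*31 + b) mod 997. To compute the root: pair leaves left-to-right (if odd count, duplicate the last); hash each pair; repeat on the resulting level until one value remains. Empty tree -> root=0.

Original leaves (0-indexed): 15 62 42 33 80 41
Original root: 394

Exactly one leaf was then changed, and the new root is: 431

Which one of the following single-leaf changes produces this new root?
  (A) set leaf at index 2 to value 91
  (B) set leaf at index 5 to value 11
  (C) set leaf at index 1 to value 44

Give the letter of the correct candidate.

Answer: B

Derivation:
Original leaves: [15, 62, 42, 33, 80, 41]
Target new root: 431
Try each candidate change and compute the resulting root:
Candidate A: set leaf[2] = 91 -> leaves = [15, 62, 91, 33, 80, 41]
  L0: [15, 62, 91, 33, 80, 41]
  L1: h(15,62)=(15*31+62)%997=527 h(91,33)=(91*31+33)%997=860 h(80,41)=(80*31+41)%997=527 -> [527, 860, 527]
  L2: h(527,860)=(527*31+860)%997=248 h(527,527)=(527*31+527)%997=912 -> [248, 912]
  L3: h(248,912)=(248*31+912)%997=624 -> [624]
  root = 624 != target 431
Candidate B: set leaf[5] = 11 -> leaves = [15, 62, 42, 33, 80, 11]
  L0: [15, 62, 42, 33, 80, 11]
  L1: h(15,62)=(15*31+62)%997=527 h(42,33)=(42*31+33)%997=338 h(80,11)=(80*31+11)%997=497 -> [527, 338, 497]
  L2: h(527,338)=(527*31+338)%997=723 h(497,497)=(497*31+497)%997=949 -> [723, 949]
  L3: h(723,949)=(723*31+949)%997=431 -> [431]
  root = 431 == target 431  ** MATCH **
Candidate C: set leaf[1] = 44 -> leaves = [15, 44, 42, 33, 80, 41]
  L0: [15, 44, 42, 33, 80, 41]
  L1: h(15,44)=(15*31+44)%997=509 h(42,33)=(42*31+33)%997=338 h(80,41)=(80*31+41)%997=527 -> [509, 338, 527]
  L2: h(509,338)=(509*31+338)%997=165 h(527,527)=(527*31+527)%997=912 -> [165, 912]
  L3: h(165,912)=(165*31+912)%997=45 -> [45]
  root = 45 != target 431
Candidate B produces the target root.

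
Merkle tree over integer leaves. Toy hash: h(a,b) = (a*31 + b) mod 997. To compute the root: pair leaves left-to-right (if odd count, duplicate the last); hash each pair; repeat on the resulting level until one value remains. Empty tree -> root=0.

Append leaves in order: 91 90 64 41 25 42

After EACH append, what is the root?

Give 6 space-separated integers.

Answer: 91 917 565 542 528 75

Derivation:
After append 91 (leaves=[91]):
  L0: [91]
  root=91
After append 90 (leaves=[91, 90]):
  L0: [91, 90]
  L1: h(91,90)=(91*31+90)%997=917 -> [917]
  root=917
After append 64 (leaves=[91, 90, 64]):
  L0: [91, 90, 64]
  L1: h(91,90)=(91*31+90)%997=917 h(64,64)=(64*31+64)%997=54 -> [917, 54]
  L2: h(917,54)=(917*31+54)%997=565 -> [565]
  root=565
After append 41 (leaves=[91, 90, 64, 41]):
  L0: [91, 90, 64, 41]
  L1: h(91,90)=(91*31+90)%997=917 h(64,41)=(64*31+41)%997=31 -> [917, 31]
  L2: h(917,31)=(917*31+31)%997=542 -> [542]
  root=542
After append 25 (leaves=[91, 90, 64, 41, 25]):
  L0: [91, 90, 64, 41, 25]
  L1: h(91,90)=(91*31+90)%997=917 h(64,41)=(64*31+41)%997=31 h(25,25)=(25*31+25)%997=800 -> [917, 31, 800]
  L2: h(917,31)=(917*31+31)%997=542 h(800,800)=(800*31+800)%997=675 -> [542, 675]
  L3: h(542,675)=(542*31+675)%997=528 -> [528]
  root=528
After append 42 (leaves=[91, 90, 64, 41, 25, 42]):
  L0: [91, 90, 64, 41, 25, 42]
  L1: h(91,90)=(91*31+90)%997=917 h(64,41)=(64*31+41)%997=31 h(25,42)=(25*31+42)%997=817 -> [917, 31, 817]
  L2: h(917,31)=(917*31+31)%997=542 h(817,817)=(817*31+817)%997=222 -> [542, 222]
  L3: h(542,222)=(542*31+222)%997=75 -> [75]
  root=75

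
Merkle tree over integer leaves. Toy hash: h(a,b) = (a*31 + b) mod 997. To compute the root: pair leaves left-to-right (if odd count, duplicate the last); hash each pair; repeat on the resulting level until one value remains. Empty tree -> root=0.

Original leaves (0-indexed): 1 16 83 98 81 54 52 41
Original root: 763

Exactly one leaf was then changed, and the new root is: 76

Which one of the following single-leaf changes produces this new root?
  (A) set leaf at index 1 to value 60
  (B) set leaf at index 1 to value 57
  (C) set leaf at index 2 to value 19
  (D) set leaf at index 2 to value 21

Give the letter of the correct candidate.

Original leaves: [1, 16, 83, 98, 81, 54, 52, 41]
Target new root: 76
Try each candidate change and compute the resulting root:
Candidate A: set leaf[1] = 60 -> leaves = [1, 60, 83, 98, 81, 54, 52, 41]
  L0: [1, 60, 83, 98, 81, 54, 52, 41]
  L1: h(1,60)=(1*31+60)%997=91 h(83,98)=(83*31+98)%997=677 h(81,54)=(81*31+54)%997=571 h(52,41)=(52*31+41)%997=656 -> [91, 677, 571, 656]
  L2: h(91,677)=(91*31+677)%997=507 h(571,656)=(571*31+656)%997=411 -> [507, 411]
  L3: h(507,411)=(507*31+411)%997=176 -> [176]
  root = 176 != target 76
Candidate B: set leaf[1] = 57 -> leaves = [1, 57, 83, 98, 81, 54, 52, 41]
  L0: [1, 57, 83, 98, 81, 54, 52, 41]
  L1: h(1,57)=(1*31+57)%997=88 h(83,98)=(83*31+98)%997=677 h(81,54)=(81*31+54)%997=571 h(52,41)=(52*31+41)%997=656 -> [88, 677, 571, 656]
  L2: h(88,677)=(88*31+677)%997=414 h(571,656)=(571*31+656)%997=411 -> [414, 411]
  L3: h(414,411)=(414*31+411)%997=284 -> [284]
  root = 284 != target 76
Candidate C: set leaf[2] = 19 -> leaves = [1, 16, 19, 98, 81, 54, 52, 41]
  L0: [1, 16, 19, 98, 81, 54, 52, 41]
  L1: h(1,16)=(1*31+16)%997=47 h(19,98)=(19*31+98)%997=687 h(81,54)=(81*31+54)%997=571 h(52,41)=(52*31+41)%997=656 -> [47, 687, 571, 656]
  L2: h(47,687)=(47*31+687)%997=150 h(571,656)=(571*31+656)%997=411 -> [150, 411]
  L3: h(150,411)=(150*31+411)%997=76 -> [76]
  root = 76 == target 76  ** MATCH **
Candidate D: set leaf[2] = 21 -> leaves = [1, 16, 21, 98, 81, 54, 52, 41]
  L0: [1, 16, 21, 98, 81, 54, 52, 41]
  L1: h(1,16)=(1*31+16)%997=47 h(21,98)=(21*31+98)%997=749 h(81,54)=(81*31+54)%997=571 h(52,41)=(52*31+41)%997=656 -> [47, 749, 571, 656]
  L2: h(47,749)=(47*31+749)%997=212 h(571,656)=(571*31+656)%997=411 -> [212, 411]
  L3: h(212,411)=(212*31+411)%997=4 -> [4]
  root = 4 != target 76
Candidate C produces the target root.

Answer: C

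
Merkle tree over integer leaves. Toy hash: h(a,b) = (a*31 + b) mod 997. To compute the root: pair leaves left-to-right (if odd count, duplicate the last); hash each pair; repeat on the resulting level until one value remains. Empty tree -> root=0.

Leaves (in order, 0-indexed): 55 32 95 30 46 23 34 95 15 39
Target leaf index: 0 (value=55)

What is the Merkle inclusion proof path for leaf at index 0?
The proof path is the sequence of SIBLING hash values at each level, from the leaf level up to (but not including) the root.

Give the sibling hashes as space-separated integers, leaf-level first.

L0 (leaves): [55, 32, 95, 30, 46, 23, 34, 95, 15, 39], target index=0
L1: h(55,32)=(55*31+32)%997=740 [pair 0] h(95,30)=(95*31+30)%997=981 [pair 1] h(46,23)=(46*31+23)%997=452 [pair 2] h(34,95)=(34*31+95)%997=152 [pair 3] h(15,39)=(15*31+39)%997=504 [pair 4] -> [740, 981, 452, 152, 504]
  Sibling for proof at L0: 32
L2: h(740,981)=(740*31+981)%997=990 [pair 0] h(452,152)=(452*31+152)%997=206 [pair 1] h(504,504)=(504*31+504)%997=176 [pair 2] -> [990, 206, 176]
  Sibling for proof at L1: 981
L3: h(990,206)=(990*31+206)%997=986 [pair 0] h(176,176)=(176*31+176)%997=647 [pair 1] -> [986, 647]
  Sibling for proof at L2: 206
L4: h(986,647)=(986*31+647)%997=306 [pair 0] -> [306]
  Sibling for proof at L3: 647
Root: 306
Proof path (sibling hashes from leaf to root): [32, 981, 206, 647]

Answer: 32 981 206 647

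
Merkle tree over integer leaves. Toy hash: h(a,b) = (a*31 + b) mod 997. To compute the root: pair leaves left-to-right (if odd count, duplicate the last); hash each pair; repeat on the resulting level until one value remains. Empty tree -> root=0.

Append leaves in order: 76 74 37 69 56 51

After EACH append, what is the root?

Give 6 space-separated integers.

After append 76 (leaves=[76]):
  L0: [76]
  root=76
After append 74 (leaves=[76, 74]):
  L0: [76, 74]
  L1: h(76,74)=(76*31+74)%997=436 -> [436]
  root=436
After append 37 (leaves=[76, 74, 37]):
  L0: [76, 74, 37]
  L1: h(76,74)=(76*31+74)%997=436 h(37,37)=(37*31+37)%997=187 -> [436, 187]
  L2: h(436,187)=(436*31+187)%997=742 -> [742]
  root=742
After append 69 (leaves=[76, 74, 37, 69]):
  L0: [76, 74, 37, 69]
  L1: h(76,74)=(76*31+74)%997=436 h(37,69)=(37*31+69)%997=219 -> [436, 219]
  L2: h(436,219)=(436*31+219)%997=774 -> [774]
  root=774
After append 56 (leaves=[76, 74, 37, 69, 56]):
  L0: [76, 74, 37, 69, 56]
  L1: h(76,74)=(76*31+74)%997=436 h(37,69)=(37*31+69)%997=219 h(56,56)=(56*31+56)%997=795 -> [436, 219, 795]
  L2: h(436,219)=(436*31+219)%997=774 h(795,795)=(795*31+795)%997=515 -> [774, 515]
  L3: h(774,515)=(774*31+515)%997=581 -> [581]
  root=581
After append 51 (leaves=[76, 74, 37, 69, 56, 51]):
  L0: [76, 74, 37, 69, 56, 51]
  L1: h(76,74)=(76*31+74)%997=436 h(37,69)=(37*31+69)%997=219 h(56,51)=(56*31+51)%997=790 -> [436, 219, 790]
  L2: h(436,219)=(436*31+219)%997=774 h(790,790)=(790*31+790)%997=355 -> [774, 355]
  L3: h(774,355)=(774*31+355)%997=421 -> [421]
  root=421

Answer: 76 436 742 774 581 421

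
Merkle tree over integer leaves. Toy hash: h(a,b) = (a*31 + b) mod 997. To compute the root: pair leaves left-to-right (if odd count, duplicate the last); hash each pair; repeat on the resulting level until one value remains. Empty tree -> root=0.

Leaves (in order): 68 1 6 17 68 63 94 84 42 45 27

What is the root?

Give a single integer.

L0: [68, 1, 6, 17, 68, 63, 94, 84, 42, 45, 27]
L1: h(68,1)=(68*31+1)%997=115 h(6,17)=(6*31+17)%997=203 h(68,63)=(68*31+63)%997=177 h(94,84)=(94*31+84)%997=7 h(42,45)=(42*31+45)%997=350 h(27,27)=(27*31+27)%997=864 -> [115, 203, 177, 7, 350, 864]
L2: h(115,203)=(115*31+203)%997=777 h(177,7)=(177*31+7)%997=509 h(350,864)=(350*31+864)%997=747 -> [777, 509, 747]
L3: h(777,509)=(777*31+509)%997=668 h(747,747)=(747*31+747)%997=973 -> [668, 973]
L4: h(668,973)=(668*31+973)%997=744 -> [744]

Answer: 744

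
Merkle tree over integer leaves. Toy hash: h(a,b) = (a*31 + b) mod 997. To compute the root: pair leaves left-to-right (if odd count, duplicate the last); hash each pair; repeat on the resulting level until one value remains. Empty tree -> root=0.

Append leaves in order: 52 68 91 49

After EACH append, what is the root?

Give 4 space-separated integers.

After append 52 (leaves=[52]):
  L0: [52]
  root=52
After append 68 (leaves=[52, 68]):
  L0: [52, 68]
  L1: h(52,68)=(52*31+68)%997=683 -> [683]
  root=683
After append 91 (leaves=[52, 68, 91]):
  L0: [52, 68, 91]
  L1: h(52,68)=(52*31+68)%997=683 h(91,91)=(91*31+91)%997=918 -> [683, 918]
  L2: h(683,918)=(683*31+918)%997=157 -> [157]
  root=157
After append 49 (leaves=[52, 68, 91, 49]):
  L0: [52, 68, 91, 49]
  L1: h(52,68)=(52*31+68)%997=683 h(91,49)=(91*31+49)%997=876 -> [683, 876]
  L2: h(683,876)=(683*31+876)%997=115 -> [115]
  root=115

Answer: 52 683 157 115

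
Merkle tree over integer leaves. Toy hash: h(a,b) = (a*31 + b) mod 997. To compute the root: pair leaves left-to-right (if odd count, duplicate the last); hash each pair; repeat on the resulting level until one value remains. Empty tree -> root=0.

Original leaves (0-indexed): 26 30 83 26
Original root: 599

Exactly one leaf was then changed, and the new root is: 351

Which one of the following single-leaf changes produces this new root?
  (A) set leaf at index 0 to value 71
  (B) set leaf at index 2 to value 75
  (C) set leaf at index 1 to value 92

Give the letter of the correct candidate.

Original leaves: [26, 30, 83, 26]
Target new root: 351
Try each candidate change and compute the resulting root:
Candidate A: set leaf[0] = 71 -> leaves = [71, 30, 83, 26]
  L0: [71, 30, 83, 26]
  L1: h(71,30)=(71*31+30)%997=237 h(83,26)=(83*31+26)%997=605 -> [237, 605]
  L2: h(237,605)=(237*31+605)%997=973 -> [973]
  root = 973 != target 351
Candidate B: set leaf[2] = 75 -> leaves = [26, 30, 75, 26]
  L0: [26, 30, 75, 26]
  L1: h(26,30)=(26*31+30)%997=836 h(75,26)=(75*31+26)%997=357 -> [836, 357]
  L2: h(836,357)=(836*31+357)%997=351 -> [351]
  root = 351 == target 351  ** MATCH **
Candidate C: set leaf[1] = 92 -> leaves = [26, 92, 83, 26]
  L0: [26, 92, 83, 26]
  L1: h(26,92)=(26*31+92)%997=898 h(83,26)=(83*31+26)%997=605 -> [898, 605]
  L2: h(898,605)=(898*31+605)%997=527 -> [527]
  root = 527 != target 351
Candidate B produces the target root.

Answer: B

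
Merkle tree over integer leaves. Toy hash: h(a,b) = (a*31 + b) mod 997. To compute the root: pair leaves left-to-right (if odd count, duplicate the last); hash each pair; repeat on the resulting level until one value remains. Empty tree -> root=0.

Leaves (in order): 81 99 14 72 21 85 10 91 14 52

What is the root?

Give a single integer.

Answer: 258

Derivation:
L0: [81, 99, 14, 72, 21, 85, 10, 91, 14, 52]
L1: h(81,99)=(81*31+99)%997=616 h(14,72)=(14*31+72)%997=506 h(21,85)=(21*31+85)%997=736 h(10,91)=(10*31+91)%997=401 h(14,52)=(14*31+52)%997=486 -> [616, 506, 736, 401, 486]
L2: h(616,506)=(616*31+506)%997=659 h(736,401)=(736*31+401)%997=286 h(486,486)=(486*31+486)%997=597 -> [659, 286, 597]
L3: h(659,286)=(659*31+286)%997=775 h(597,597)=(597*31+597)%997=161 -> [775, 161]
L4: h(775,161)=(775*31+161)%997=258 -> [258]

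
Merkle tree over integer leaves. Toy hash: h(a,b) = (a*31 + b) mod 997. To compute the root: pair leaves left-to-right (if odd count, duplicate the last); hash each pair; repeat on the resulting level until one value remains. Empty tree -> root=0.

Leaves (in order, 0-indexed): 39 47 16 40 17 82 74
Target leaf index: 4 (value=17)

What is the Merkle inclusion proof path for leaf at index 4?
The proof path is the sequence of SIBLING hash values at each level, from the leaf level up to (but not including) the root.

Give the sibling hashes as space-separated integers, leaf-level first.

L0 (leaves): [39, 47, 16, 40, 17, 82, 74], target index=4
L1: h(39,47)=(39*31+47)%997=259 [pair 0] h(16,40)=(16*31+40)%997=536 [pair 1] h(17,82)=(17*31+82)%997=609 [pair 2] h(74,74)=(74*31+74)%997=374 [pair 3] -> [259, 536, 609, 374]
  Sibling for proof at L0: 82
L2: h(259,536)=(259*31+536)%997=589 [pair 0] h(609,374)=(609*31+374)%997=310 [pair 1] -> [589, 310]
  Sibling for proof at L1: 374
L3: h(589,310)=(589*31+310)%997=623 [pair 0] -> [623]
  Sibling for proof at L2: 589
Root: 623
Proof path (sibling hashes from leaf to root): [82, 374, 589]

Answer: 82 374 589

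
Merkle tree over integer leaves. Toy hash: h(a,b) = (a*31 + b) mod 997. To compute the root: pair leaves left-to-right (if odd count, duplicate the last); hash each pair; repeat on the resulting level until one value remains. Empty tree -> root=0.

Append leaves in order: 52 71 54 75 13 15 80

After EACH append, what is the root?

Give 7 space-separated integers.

Answer: 52 686 63 84 961 28 176

Derivation:
After append 52 (leaves=[52]):
  L0: [52]
  root=52
After append 71 (leaves=[52, 71]):
  L0: [52, 71]
  L1: h(52,71)=(52*31+71)%997=686 -> [686]
  root=686
After append 54 (leaves=[52, 71, 54]):
  L0: [52, 71, 54]
  L1: h(52,71)=(52*31+71)%997=686 h(54,54)=(54*31+54)%997=731 -> [686, 731]
  L2: h(686,731)=(686*31+731)%997=63 -> [63]
  root=63
After append 75 (leaves=[52, 71, 54, 75]):
  L0: [52, 71, 54, 75]
  L1: h(52,71)=(52*31+71)%997=686 h(54,75)=(54*31+75)%997=752 -> [686, 752]
  L2: h(686,752)=(686*31+752)%997=84 -> [84]
  root=84
After append 13 (leaves=[52, 71, 54, 75, 13]):
  L0: [52, 71, 54, 75, 13]
  L1: h(52,71)=(52*31+71)%997=686 h(54,75)=(54*31+75)%997=752 h(13,13)=(13*31+13)%997=416 -> [686, 752, 416]
  L2: h(686,752)=(686*31+752)%997=84 h(416,416)=(416*31+416)%997=351 -> [84, 351]
  L3: h(84,351)=(84*31+351)%997=961 -> [961]
  root=961
After append 15 (leaves=[52, 71, 54, 75, 13, 15]):
  L0: [52, 71, 54, 75, 13, 15]
  L1: h(52,71)=(52*31+71)%997=686 h(54,75)=(54*31+75)%997=752 h(13,15)=(13*31+15)%997=418 -> [686, 752, 418]
  L2: h(686,752)=(686*31+752)%997=84 h(418,418)=(418*31+418)%997=415 -> [84, 415]
  L3: h(84,415)=(84*31+415)%997=28 -> [28]
  root=28
After append 80 (leaves=[52, 71, 54, 75, 13, 15, 80]):
  L0: [52, 71, 54, 75, 13, 15, 80]
  L1: h(52,71)=(52*31+71)%997=686 h(54,75)=(54*31+75)%997=752 h(13,15)=(13*31+15)%997=418 h(80,80)=(80*31+80)%997=566 -> [686, 752, 418, 566]
  L2: h(686,752)=(686*31+752)%997=84 h(418,566)=(418*31+566)%997=563 -> [84, 563]
  L3: h(84,563)=(84*31+563)%997=176 -> [176]
  root=176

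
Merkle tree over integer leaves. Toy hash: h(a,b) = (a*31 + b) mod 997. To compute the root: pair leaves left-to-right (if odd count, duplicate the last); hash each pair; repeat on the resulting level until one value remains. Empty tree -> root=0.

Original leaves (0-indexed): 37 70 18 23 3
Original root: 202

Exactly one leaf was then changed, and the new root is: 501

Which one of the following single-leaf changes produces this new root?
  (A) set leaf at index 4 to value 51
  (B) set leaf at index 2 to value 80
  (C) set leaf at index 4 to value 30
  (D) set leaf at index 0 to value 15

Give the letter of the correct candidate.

Original leaves: [37, 70, 18, 23, 3]
Target new root: 501
Try each candidate change and compute the resulting root:
Candidate A: set leaf[4] = 51 -> leaves = [37, 70, 18, 23, 51]
  L0: [37, 70, 18, 23, 51]
  L1: h(37,70)=(37*31+70)%997=220 h(18,23)=(18*31+23)%997=581 h(51,51)=(51*31+51)%997=635 -> [220, 581, 635]
  L2: h(220,581)=(220*31+581)%997=422 h(635,635)=(635*31+635)%997=380 -> [422, 380]
  L3: h(422,380)=(422*31+380)%997=501 -> [501]
  root = 501 == target 501  ** MATCH **
Candidate B: set leaf[2] = 80 -> leaves = [37, 70, 80, 23, 3]
  L0: [37, 70, 80, 23, 3]
  L1: h(37,70)=(37*31+70)%997=220 h(80,23)=(80*31+23)%997=509 h(3,3)=(3*31+3)%997=96 -> [220, 509, 96]
  L2: h(220,509)=(220*31+509)%997=350 h(96,96)=(96*31+96)%997=81 -> [350, 81]
  L3: h(350,81)=(350*31+81)%997=961 -> [961]
  root = 961 != target 501
Candidate C: set leaf[4] = 30 -> leaves = [37, 70, 18, 23, 30]
  L0: [37, 70, 18, 23, 30]
  L1: h(37,70)=(37*31+70)%997=220 h(18,23)=(18*31+23)%997=581 h(30,30)=(30*31+30)%997=960 -> [220, 581, 960]
  L2: h(220,581)=(220*31+581)%997=422 h(960,960)=(960*31+960)%997=810 -> [422, 810]
  L3: h(422,810)=(422*31+810)%997=931 -> [931]
  root = 931 != target 501
Candidate D: set leaf[0] = 15 -> leaves = [15, 70, 18, 23, 3]
  L0: [15, 70, 18, 23, 3]
  L1: h(15,70)=(15*31+70)%997=535 h(18,23)=(18*31+23)%997=581 h(3,3)=(3*31+3)%997=96 -> [535, 581, 96]
  L2: h(535,581)=(535*31+581)%997=217 h(96,96)=(96*31+96)%997=81 -> [217, 81]
  L3: h(217,81)=(217*31+81)%997=826 -> [826]
  root = 826 != target 501
Candidate A produces the target root.

Answer: A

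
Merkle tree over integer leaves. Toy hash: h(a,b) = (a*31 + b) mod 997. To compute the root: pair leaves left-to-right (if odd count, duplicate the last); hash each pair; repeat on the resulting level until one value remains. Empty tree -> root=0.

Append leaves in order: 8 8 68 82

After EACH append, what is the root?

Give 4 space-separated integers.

Answer: 8 256 142 156

Derivation:
After append 8 (leaves=[8]):
  L0: [8]
  root=8
After append 8 (leaves=[8, 8]):
  L0: [8, 8]
  L1: h(8,8)=(8*31+8)%997=256 -> [256]
  root=256
After append 68 (leaves=[8, 8, 68]):
  L0: [8, 8, 68]
  L1: h(8,8)=(8*31+8)%997=256 h(68,68)=(68*31+68)%997=182 -> [256, 182]
  L2: h(256,182)=(256*31+182)%997=142 -> [142]
  root=142
After append 82 (leaves=[8, 8, 68, 82]):
  L0: [8, 8, 68, 82]
  L1: h(8,8)=(8*31+8)%997=256 h(68,82)=(68*31+82)%997=196 -> [256, 196]
  L2: h(256,196)=(256*31+196)%997=156 -> [156]
  root=156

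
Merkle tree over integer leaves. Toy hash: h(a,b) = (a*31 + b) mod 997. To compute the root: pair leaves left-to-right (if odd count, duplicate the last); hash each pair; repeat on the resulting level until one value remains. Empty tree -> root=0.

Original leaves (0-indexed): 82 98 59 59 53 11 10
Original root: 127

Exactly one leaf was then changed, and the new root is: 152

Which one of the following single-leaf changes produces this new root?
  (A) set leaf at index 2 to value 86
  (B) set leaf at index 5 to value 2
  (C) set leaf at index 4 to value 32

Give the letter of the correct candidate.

Original leaves: [82, 98, 59, 59, 53, 11, 10]
Target new root: 152
Try each candidate change and compute the resulting root:
Candidate A: set leaf[2] = 86 -> leaves = [82, 98, 86, 59, 53, 11, 10]
  L0: [82, 98, 86, 59, 53, 11, 10]
  L1: h(82,98)=(82*31+98)%997=646 h(86,59)=(86*31+59)%997=731 h(53,11)=(53*31+11)%997=657 h(10,10)=(10*31+10)%997=320 -> [646, 731, 657, 320]
  L2: h(646,731)=(646*31+731)%997=817 h(657,320)=(657*31+320)%997=747 -> [817, 747]
  L3: h(817,747)=(817*31+747)%997=152 -> [152]
  root = 152 == target 152  ** MATCH **
Candidate B: set leaf[5] = 2 -> leaves = [82, 98, 59, 59, 53, 2, 10]
  L0: [82, 98, 59, 59, 53, 2, 10]
  L1: h(82,98)=(82*31+98)%997=646 h(59,59)=(59*31+59)%997=891 h(53,2)=(53*31+2)%997=648 h(10,10)=(10*31+10)%997=320 -> [646, 891, 648, 320]
  L2: h(646,891)=(646*31+891)%997=977 h(648,320)=(648*31+320)%997=468 -> [977, 468]
  L3: h(977,468)=(977*31+468)%997=845 -> [845]
  root = 845 != target 152
Candidate C: set leaf[4] = 32 -> leaves = [82, 98, 59, 59, 32, 11, 10]
  L0: [82, 98, 59, 59, 32, 11, 10]
  L1: h(82,98)=(82*31+98)%997=646 h(59,59)=(59*31+59)%997=891 h(32,11)=(32*31+11)%997=6 h(10,10)=(10*31+10)%997=320 -> [646, 891, 6, 320]
  L2: h(646,891)=(646*31+891)%997=977 h(6,320)=(6*31+320)%997=506 -> [977, 506]
  L3: h(977,506)=(977*31+506)%997=883 -> [883]
  root = 883 != target 152
Candidate A produces the target root.

Answer: A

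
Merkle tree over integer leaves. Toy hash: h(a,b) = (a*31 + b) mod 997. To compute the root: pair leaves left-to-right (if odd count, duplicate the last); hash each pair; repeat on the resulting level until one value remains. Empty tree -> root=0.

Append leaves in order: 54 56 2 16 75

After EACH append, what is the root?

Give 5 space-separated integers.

After append 54 (leaves=[54]):
  L0: [54]
  root=54
After append 56 (leaves=[54, 56]):
  L0: [54, 56]
  L1: h(54,56)=(54*31+56)%997=733 -> [733]
  root=733
After append 2 (leaves=[54, 56, 2]):
  L0: [54, 56, 2]
  L1: h(54,56)=(54*31+56)%997=733 h(2,2)=(2*31+2)%997=64 -> [733, 64]
  L2: h(733,64)=(733*31+64)%997=853 -> [853]
  root=853
After append 16 (leaves=[54, 56, 2, 16]):
  L0: [54, 56, 2, 16]
  L1: h(54,56)=(54*31+56)%997=733 h(2,16)=(2*31+16)%997=78 -> [733, 78]
  L2: h(733,78)=(733*31+78)%997=867 -> [867]
  root=867
After append 75 (leaves=[54, 56, 2, 16, 75]):
  L0: [54, 56, 2, 16, 75]
  L1: h(54,56)=(54*31+56)%997=733 h(2,16)=(2*31+16)%997=78 h(75,75)=(75*31+75)%997=406 -> [733, 78, 406]
  L2: h(733,78)=(733*31+78)%997=867 h(406,406)=(406*31+406)%997=31 -> [867, 31]
  L3: h(867,31)=(867*31+31)%997=986 -> [986]
  root=986

Answer: 54 733 853 867 986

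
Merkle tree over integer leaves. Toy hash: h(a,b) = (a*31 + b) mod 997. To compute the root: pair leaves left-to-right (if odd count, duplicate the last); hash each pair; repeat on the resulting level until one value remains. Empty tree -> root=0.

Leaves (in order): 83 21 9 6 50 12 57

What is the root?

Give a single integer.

Answer: 592

Derivation:
L0: [83, 21, 9, 6, 50, 12, 57]
L1: h(83,21)=(83*31+21)%997=600 h(9,6)=(9*31+6)%997=285 h(50,12)=(50*31+12)%997=565 h(57,57)=(57*31+57)%997=827 -> [600, 285, 565, 827]
L2: h(600,285)=(600*31+285)%997=939 h(565,827)=(565*31+827)%997=396 -> [939, 396]
L3: h(939,396)=(939*31+396)%997=592 -> [592]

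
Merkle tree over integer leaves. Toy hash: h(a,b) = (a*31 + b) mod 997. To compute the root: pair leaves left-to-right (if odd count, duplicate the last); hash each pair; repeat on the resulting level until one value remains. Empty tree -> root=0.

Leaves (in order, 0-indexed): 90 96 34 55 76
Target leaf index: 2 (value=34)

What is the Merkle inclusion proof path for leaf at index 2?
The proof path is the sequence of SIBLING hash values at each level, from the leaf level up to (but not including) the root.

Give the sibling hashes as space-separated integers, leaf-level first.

L0 (leaves): [90, 96, 34, 55, 76], target index=2
L1: h(90,96)=(90*31+96)%997=892 [pair 0] h(34,55)=(34*31+55)%997=112 [pair 1] h(76,76)=(76*31+76)%997=438 [pair 2] -> [892, 112, 438]
  Sibling for proof at L0: 55
L2: h(892,112)=(892*31+112)%997=845 [pair 0] h(438,438)=(438*31+438)%997=58 [pair 1] -> [845, 58]
  Sibling for proof at L1: 892
L3: h(845,58)=(845*31+58)%997=331 [pair 0] -> [331]
  Sibling for proof at L2: 58
Root: 331
Proof path (sibling hashes from leaf to root): [55, 892, 58]

Answer: 55 892 58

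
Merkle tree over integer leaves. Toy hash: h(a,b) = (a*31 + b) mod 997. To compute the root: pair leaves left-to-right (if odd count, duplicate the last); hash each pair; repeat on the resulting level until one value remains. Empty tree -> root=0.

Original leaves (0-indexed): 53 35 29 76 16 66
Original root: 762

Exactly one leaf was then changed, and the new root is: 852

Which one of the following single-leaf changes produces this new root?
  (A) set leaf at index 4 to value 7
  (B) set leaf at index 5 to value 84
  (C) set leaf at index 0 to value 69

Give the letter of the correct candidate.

Answer: C

Derivation:
Original leaves: [53, 35, 29, 76, 16, 66]
Target new root: 852
Try each candidate change and compute the resulting root:
Candidate A: set leaf[4] = 7 -> leaves = [53, 35, 29, 76, 7, 66]
  L0: [53, 35, 29, 76, 7, 66]
  L1: h(53,35)=(53*31+35)%997=681 h(29,76)=(29*31+76)%997=975 h(7,66)=(7*31+66)%997=283 -> [681, 975, 283]
  L2: h(681,975)=(681*31+975)%997=152 h(283,283)=(283*31+283)%997=83 -> [152, 83]
  L3: h(152,83)=(152*31+83)%997=807 -> [807]
  root = 807 != target 852
Candidate B: set leaf[5] = 84 -> leaves = [53, 35, 29, 76, 16, 84]
  L0: [53, 35, 29, 76, 16, 84]
  L1: h(53,35)=(53*31+35)%997=681 h(29,76)=(29*31+76)%997=975 h(16,84)=(16*31+84)%997=580 -> [681, 975, 580]
  L2: h(681,975)=(681*31+975)%997=152 h(580,580)=(580*31+580)%997=614 -> [152, 614]
  L3: h(152,614)=(152*31+614)%997=341 -> [341]
  root = 341 != target 852
Candidate C: set leaf[0] = 69 -> leaves = [69, 35, 29, 76, 16, 66]
  L0: [69, 35, 29, 76, 16, 66]
  L1: h(69,35)=(69*31+35)%997=180 h(29,76)=(29*31+76)%997=975 h(16,66)=(16*31+66)%997=562 -> [180, 975, 562]
  L2: h(180,975)=(180*31+975)%997=573 h(562,562)=(562*31+562)%997=38 -> [573, 38]
  L3: h(573,38)=(573*31+38)%997=852 -> [852]
  root = 852 == target 852  ** MATCH **
Candidate C produces the target root.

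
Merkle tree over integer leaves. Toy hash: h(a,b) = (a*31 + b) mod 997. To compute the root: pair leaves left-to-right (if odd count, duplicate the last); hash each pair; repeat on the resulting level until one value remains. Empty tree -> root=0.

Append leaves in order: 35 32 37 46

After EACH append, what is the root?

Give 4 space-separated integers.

Answer: 35 120 916 925

Derivation:
After append 35 (leaves=[35]):
  L0: [35]
  root=35
After append 32 (leaves=[35, 32]):
  L0: [35, 32]
  L1: h(35,32)=(35*31+32)%997=120 -> [120]
  root=120
After append 37 (leaves=[35, 32, 37]):
  L0: [35, 32, 37]
  L1: h(35,32)=(35*31+32)%997=120 h(37,37)=(37*31+37)%997=187 -> [120, 187]
  L2: h(120,187)=(120*31+187)%997=916 -> [916]
  root=916
After append 46 (leaves=[35, 32, 37, 46]):
  L0: [35, 32, 37, 46]
  L1: h(35,32)=(35*31+32)%997=120 h(37,46)=(37*31+46)%997=196 -> [120, 196]
  L2: h(120,196)=(120*31+196)%997=925 -> [925]
  root=925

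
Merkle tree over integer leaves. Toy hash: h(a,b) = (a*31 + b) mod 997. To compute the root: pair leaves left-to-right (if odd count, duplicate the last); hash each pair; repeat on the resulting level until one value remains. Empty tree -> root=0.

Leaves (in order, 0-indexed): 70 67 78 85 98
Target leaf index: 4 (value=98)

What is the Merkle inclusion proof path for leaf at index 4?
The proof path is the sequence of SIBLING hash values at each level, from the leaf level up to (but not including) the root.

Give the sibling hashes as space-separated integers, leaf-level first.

Answer: 98 145 66

Derivation:
L0 (leaves): [70, 67, 78, 85, 98], target index=4
L1: h(70,67)=(70*31+67)%997=243 [pair 0] h(78,85)=(78*31+85)%997=509 [pair 1] h(98,98)=(98*31+98)%997=145 [pair 2] -> [243, 509, 145]
  Sibling for proof at L0: 98
L2: h(243,509)=(243*31+509)%997=66 [pair 0] h(145,145)=(145*31+145)%997=652 [pair 1] -> [66, 652]
  Sibling for proof at L1: 145
L3: h(66,652)=(66*31+652)%997=704 [pair 0] -> [704]
  Sibling for proof at L2: 66
Root: 704
Proof path (sibling hashes from leaf to root): [98, 145, 66]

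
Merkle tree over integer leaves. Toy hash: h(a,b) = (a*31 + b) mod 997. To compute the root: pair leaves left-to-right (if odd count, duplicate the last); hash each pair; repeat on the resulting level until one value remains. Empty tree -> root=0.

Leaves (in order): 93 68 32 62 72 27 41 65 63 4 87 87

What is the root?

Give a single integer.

Answer: 229

Derivation:
L0: [93, 68, 32, 62, 72, 27, 41, 65, 63, 4, 87, 87]
L1: h(93,68)=(93*31+68)%997=957 h(32,62)=(32*31+62)%997=57 h(72,27)=(72*31+27)%997=265 h(41,65)=(41*31+65)%997=339 h(63,4)=(63*31+4)%997=960 h(87,87)=(87*31+87)%997=790 -> [957, 57, 265, 339, 960, 790]
L2: h(957,57)=(957*31+57)%997=811 h(265,339)=(265*31+339)%997=578 h(960,790)=(960*31+790)%997=640 -> [811, 578, 640]
L3: h(811,578)=(811*31+578)%997=794 h(640,640)=(640*31+640)%997=540 -> [794, 540]
L4: h(794,540)=(794*31+540)%997=229 -> [229]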